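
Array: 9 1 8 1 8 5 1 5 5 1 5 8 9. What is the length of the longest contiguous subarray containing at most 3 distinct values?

11

add 9: window [9] (1 distinct), len 1
add 1: window [9, 1] (2 distinct), len 2
add 8: window [9, 1, 8] (3 distinct), len 3
add 1: window [9, 1, 8, 1] (3 distinct), len 4
add 8: window [9, 1, 8, 1, 8] (3 distinct), len 5
add 5: window [1, 8, 1, 8, 5] (3 distinct), len 5
add 1: window [1, 8, 1, 8, 5, 1] (3 distinct), len 6
add 5: window [1, 8, 1, 8, 5, 1, 5] (3 distinct), len 7
add 5: window [1, 8, 1, 8, 5, 1, 5, 5] (3 distinct), len 8
add 1: window [1, 8, 1, 8, 5, 1, 5, 5, 1] (3 distinct), len 9
add 5: window [1, 8, 1, 8, 5, 1, 5, 5, 1, 5] (3 distinct), len 10
add 8: window [1, 8, 1, 8, 5, 1, 5, 5, 1, 5, 8] (3 distinct), len 11
add 9: window [5, 8, 9] (3 distinct), len 3
Longest length with ≤3 distinct: 11.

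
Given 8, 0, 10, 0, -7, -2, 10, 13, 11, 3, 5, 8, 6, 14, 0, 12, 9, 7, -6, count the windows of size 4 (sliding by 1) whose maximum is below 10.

1

[8, 0, 10, 0] → max 10
[0, 10, 0, -7] → max 10
[10, 0, -7, -2] → max 10
[0, -7, -2, 10] → max 10
[-7, -2, 10, 13] → max 13
[-2, 10, 13, 11] → max 13
[10, 13, 11, 3] → max 13
[13, 11, 3, 5] → max 13
[11, 3, 5, 8] → max 11
[3, 5, 8, 6] → max 8  < 10 ✓
[5, 8, 6, 14] → max 14
[8, 6, 14, 0] → max 14
[6, 14, 0, 12] → max 14
[14, 0, 12, 9] → max 14
[0, 12, 9, 7] → max 12
[12, 9, 7, -6] → max 12
1 window satisfy the condition.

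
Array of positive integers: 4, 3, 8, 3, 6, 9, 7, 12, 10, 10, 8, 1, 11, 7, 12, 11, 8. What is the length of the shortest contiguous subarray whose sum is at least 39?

4

add 4: running sum 4 < 39
add 3: running sum 7 < 39
add 8: running sum 15 < 39
add 3: running sum 18 < 39
add 6: running sum 24 < 39
add 9: running sum 33 < 39
end 6: [4, 3, 8, 3, 6, 9, 7] sum 40, len 7
end 7: [8, 3, 6, 9, 7, 12] sum 45, len 6
end 8: [6, 9, 7, 12, 10] sum 44, len 5
end 9: [7, 12, 10, 10] sum 39, len 4
end 10: [12, 10, 10, 8] sum 40, len 4
end 11: [12, 10, 10, 8, 1] sum 41, len 5
end 12: [10, 10, 8, 1, 11] sum 40, len 5
end 13: [10, 10, 8, 1, 11, 7] sum 47, len 6
end 14: [8, 1, 11, 7, 12] sum 39, len 5
end 15: [11, 7, 12, 11] sum 41, len 4
end 16: [11, 7, 12, 11, 8] sum 49, len 5
Shortest qualifying length: 4.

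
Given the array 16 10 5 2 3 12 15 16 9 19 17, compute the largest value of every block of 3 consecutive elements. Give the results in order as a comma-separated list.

16, 10, 5, 12, 15, 16, 16, 19, 19

Sliding a size-3 window across the 11 values:
[16, 10, 5] → max 16
[10, 5, 2] → max 10
[5, 2, 3] → max 5
[2, 3, 12] → max 12
[3, 12, 15] → max 15
[12, 15, 16] → max 16
[15, 16, 9] → max 16
[16, 9, 19] → max 19
[9, 19, 17] → max 19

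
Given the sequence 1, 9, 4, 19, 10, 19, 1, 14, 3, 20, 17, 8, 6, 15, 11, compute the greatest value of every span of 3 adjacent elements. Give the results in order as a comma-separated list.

(1, 9, 4) → max 9
(9, 4, 19) → max 19
(4, 19, 10) → max 19
(19, 10, 19) → max 19
(10, 19, 1) → max 19
(19, 1, 14) → max 19
(1, 14, 3) → max 14
(14, 3, 20) → max 20
(3, 20, 17) → max 20
(20, 17, 8) → max 20
(17, 8, 6) → max 17
(8, 6, 15) → max 15
(6, 15, 11) → max 15

9, 19, 19, 19, 19, 19, 14, 20, 20, 20, 17, 15, 15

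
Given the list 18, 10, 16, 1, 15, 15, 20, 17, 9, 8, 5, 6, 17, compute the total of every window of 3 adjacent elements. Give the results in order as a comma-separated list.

44, 27, 32, 31, 50, 52, 46, 34, 22, 19, 28

(18, 10, 16) → sum 44
(10, 16, 1) → sum 27
(16, 1, 15) → sum 32
(1, 15, 15) → sum 31
(15, 15, 20) → sum 50
(15, 20, 17) → sum 52
(20, 17, 9) → sum 46
(17, 9, 8) → sum 34
(9, 8, 5) → sum 22
(8, 5, 6) → sum 19
(5, 6, 17) → sum 28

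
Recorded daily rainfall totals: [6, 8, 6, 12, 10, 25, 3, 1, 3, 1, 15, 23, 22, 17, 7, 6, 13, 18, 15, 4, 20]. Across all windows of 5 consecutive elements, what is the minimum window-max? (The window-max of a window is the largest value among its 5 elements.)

12

[6, 8, 6, 12, 10] → max 12
[8, 6, 12, 10, 25] → max 25
[6, 12, 10, 25, 3] → max 25
[12, 10, 25, 3, 1] → max 25
[10, 25, 3, 1, 3] → max 25
[25, 3, 1, 3, 1] → max 25
[3, 1, 3, 1, 15] → max 15
[1, 3, 1, 15, 23] → max 23
[3, 1, 15, 23, 22] → max 23
[1, 15, 23, 22, 17] → max 23
[15, 23, 22, 17, 7] → max 23
[23, 22, 17, 7, 6] → max 23
[22, 17, 7, 6, 13] → max 22
[17, 7, 6, 13, 18] → max 18
[7, 6, 13, 18, 15] → max 18
[6, 13, 18, 15, 4] → max 18
[13, 18, 15, 4, 20] → max 20
Minimum of these is 12.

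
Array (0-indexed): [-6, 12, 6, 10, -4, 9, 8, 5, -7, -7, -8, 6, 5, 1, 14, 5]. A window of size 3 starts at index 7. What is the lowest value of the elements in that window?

-7

Elements at indices 7..9: 5, -7, -7
min(5, -7, -7) = -7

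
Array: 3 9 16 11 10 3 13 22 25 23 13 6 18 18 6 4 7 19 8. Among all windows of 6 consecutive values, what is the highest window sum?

Each size-6 window and its sum:
[3, 9, 16, 11, 10, 3] → sum 52
[9, 16, 11, 10, 3, 13] → sum 62
[16, 11, 10, 3, 13, 22] → sum 75
[11, 10, 3, 13, 22, 25] → sum 84
[10, 3, 13, 22, 25, 23] → sum 96
[3, 13, 22, 25, 23, 13] → sum 99
[13, 22, 25, 23, 13, 6] → sum 102
[22, 25, 23, 13, 6, 18] → sum 107
[25, 23, 13, 6, 18, 18] → sum 103
[23, 13, 6, 18, 18, 6] → sum 84
[13, 6, 18, 18, 6, 4] → sum 65
[6, 18, 18, 6, 4, 7] → sum 59
[18, 18, 6, 4, 7, 19] → sum 72
[18, 6, 4, 7, 19, 8] → sum 62
Highest of these is 107.

107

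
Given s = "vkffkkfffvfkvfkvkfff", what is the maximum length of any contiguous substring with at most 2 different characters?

8

add v: window [v] (1 distinct), len 1
add k: window [v, k] (2 distinct), len 2
add f: window [k, f] (2 distinct), len 2
add f: window [k, f, f] (2 distinct), len 3
add k: window [k, f, f, k] (2 distinct), len 4
add k: window [k, f, f, k, k] (2 distinct), len 5
add f: window [k, f, f, k, k, f] (2 distinct), len 6
add f: window [k, f, f, k, k, f, f] (2 distinct), len 7
add f: window [k, f, f, k, k, f, f, f] (2 distinct), len 8
add v: window [f, f, f, v] (2 distinct), len 4
add f: window [f, f, f, v, f] (2 distinct), len 5
add k: window [f, k] (2 distinct), len 2
add v: window [k, v] (2 distinct), len 2
add f: window [v, f] (2 distinct), len 2
add k: window [f, k] (2 distinct), len 2
add v: window [k, v] (2 distinct), len 2
add k: window [k, v, k] (2 distinct), len 3
add f: window [k, f] (2 distinct), len 2
add f: window [k, f, f] (2 distinct), len 3
add f: window [k, f, f, f] (2 distinct), len 4
Longest length with ≤2 distinct: 8.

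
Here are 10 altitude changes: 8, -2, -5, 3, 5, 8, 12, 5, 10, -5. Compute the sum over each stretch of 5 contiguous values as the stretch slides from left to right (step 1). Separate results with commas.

9, 9, 23, 33, 40, 30

8 -2 -5 3 5 → sum 9
-2 -5 3 5 8 → sum 9
-5 3 5 8 12 → sum 23
3 5 8 12 5 → sum 33
5 8 12 5 10 → sum 40
8 12 5 10 -5 → sum 30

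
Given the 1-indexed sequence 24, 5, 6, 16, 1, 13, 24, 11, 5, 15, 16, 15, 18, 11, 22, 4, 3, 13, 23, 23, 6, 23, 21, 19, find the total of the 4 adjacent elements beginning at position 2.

28

Elements at indices 2..5: 5, 6, 16, 1
sum(5, 6, 16, 1) = 28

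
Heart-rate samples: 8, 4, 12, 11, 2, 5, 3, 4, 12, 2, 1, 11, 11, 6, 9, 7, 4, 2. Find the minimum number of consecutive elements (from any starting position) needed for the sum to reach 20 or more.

add 8: running sum 8 < 20
add 4: running sum 12 < 20
add 12: shortest ending here [8, 4, 12] sum 24, len 3
add 11: shortest ending here [12, 11] sum 23, len 2
add 2: shortest ending here [12, 11, 2] sum 25, len 3
add 5: shortest ending here [12, 11, 2, 5] sum 30, len 4
add 3: shortest ending here [11, 2, 5, 3] sum 21, len 4
add 4: shortest ending here [11, 2, 5, 3, 4] sum 25, len 5
add 12: shortest ending here [5, 3, 4, 12] sum 24, len 4
add 2: shortest ending here [3, 4, 12, 2] sum 21, len 4
add 1: shortest ending here [3, 4, 12, 2, 1] sum 22, len 5
add 11: shortest ending here [12, 2, 1, 11] sum 26, len 4
add 11: shortest ending here [11, 11] sum 22, len 2
add 6: shortest ending here [11, 11, 6] sum 28, len 3
add 9: shortest ending here [11, 6, 9] sum 26, len 3
add 7: shortest ending here [6, 9, 7] sum 22, len 3
add 4: shortest ending here [9, 7, 4] sum 20, len 3
add 2: shortest ending here [9, 7, 4, 2] sum 22, len 4
Shortest qualifying length: 2.

2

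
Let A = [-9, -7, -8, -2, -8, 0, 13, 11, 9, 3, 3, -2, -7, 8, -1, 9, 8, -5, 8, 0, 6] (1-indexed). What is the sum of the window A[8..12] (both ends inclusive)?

24

Elements at indices 8..12: 11, 9, 3, 3, -2
sum(11, 9, 3, 3, -2) = 24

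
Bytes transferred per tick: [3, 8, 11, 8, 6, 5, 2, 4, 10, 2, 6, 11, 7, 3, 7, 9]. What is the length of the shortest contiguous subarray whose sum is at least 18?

2

add 3: running sum 3 < 18
add 8: running sum 11 < 18
end 2: [8, 11] sum 19, len 2
end 3: [11, 8] sum 19, len 2
end 4: [11, 8, 6] sum 25, len 3
end 5: [8, 6, 5] sum 19, len 3
end 6: [8, 6, 5, 2] sum 21, len 4
end 7: [8, 6, 5, 2, 4] sum 25, len 5
end 8: [5, 2, 4, 10] sum 21, len 4
end 9: [2, 4, 10, 2] sum 18, len 4
end 10: [10, 2, 6] sum 18, len 3
end 11: [2, 6, 11] sum 19, len 3
end 12: [11, 7] sum 18, len 2
end 13: [11, 7, 3] sum 21, len 3
end 14: [11, 7, 3, 7] sum 28, len 4
end 15: [3, 7, 9] sum 19, len 3
Shortest qualifying length: 2.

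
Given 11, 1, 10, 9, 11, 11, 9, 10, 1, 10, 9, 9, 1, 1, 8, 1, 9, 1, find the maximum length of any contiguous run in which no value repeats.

add 11: [11] len 1
add 1: [11, 1] len 2
add 10: [11, 1, 10] len 3
add 9: [11, 1, 10, 9] len 4
add 11 (repeat 11, move left end past it): [1, 10, 9, 11] len 4
add 11 (repeat 11, move left end past it): [11] len 1
add 9: [11, 9] len 2
add 10: [11, 9, 10] len 3
add 1: [11, 9, 10, 1] len 4
add 10 (repeat 10, move left end past it): [1, 10] len 2
add 9: [1, 10, 9] len 3
add 9 (repeat 9, move left end past it): [9] len 1
add 1: [9, 1] len 2
add 1 (repeat 1, move left end past it): [1] len 1
add 8: [1, 8] len 2
add 1 (repeat 1, move left end past it): [8, 1] len 2
add 9: [8, 1, 9] len 3
add 1 (repeat 1, move left end past it): [9, 1] len 2
Longest all-distinct length: 4.

4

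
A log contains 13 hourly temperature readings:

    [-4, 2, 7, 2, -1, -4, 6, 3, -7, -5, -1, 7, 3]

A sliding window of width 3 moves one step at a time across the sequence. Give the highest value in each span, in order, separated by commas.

7, 7, 7, 2, 6, 6, 6, 3, -1, 7, 7

[-4, 2, 7] → max 7
[2, 7, 2] → max 7
[7, 2, -1] → max 7
[2, -1, -4] → max 2
[-1, -4, 6] → max 6
[-4, 6, 3] → max 6
[6, 3, -7] → max 6
[3, -7, -5] → max 3
[-7, -5, -1] → max -1
[-5, -1, 7] → max 7
[-1, 7, 3] → max 7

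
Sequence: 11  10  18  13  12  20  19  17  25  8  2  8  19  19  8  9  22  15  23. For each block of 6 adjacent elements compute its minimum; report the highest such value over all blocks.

12

(11, 10, 18, 13, 12, 20) → min 10
(10, 18, 13, 12, 20, 19) → min 10
(18, 13, 12, 20, 19, 17) → min 12
(13, 12, 20, 19, 17, 25) → min 12
(12, 20, 19, 17, 25, 8) → min 8
(20, 19, 17, 25, 8, 2) → min 2
(19, 17, 25, 8, 2, 8) → min 2
(17, 25, 8, 2, 8, 19) → min 2
(25, 8, 2, 8, 19, 19) → min 2
(8, 2, 8, 19, 19, 8) → min 2
(2, 8, 19, 19, 8, 9) → min 2
(8, 19, 19, 8, 9, 22) → min 8
(19, 19, 8, 9, 22, 15) → min 8
(19, 8, 9, 22, 15, 23) → min 8
Highest of these is 12.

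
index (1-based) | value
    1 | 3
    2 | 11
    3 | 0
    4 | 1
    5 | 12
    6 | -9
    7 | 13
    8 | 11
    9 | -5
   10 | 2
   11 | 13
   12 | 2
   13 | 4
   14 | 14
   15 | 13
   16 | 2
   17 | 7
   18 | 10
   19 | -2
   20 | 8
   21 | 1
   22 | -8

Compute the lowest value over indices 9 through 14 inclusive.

Elements at indices 9..14: -5, 2, 13, 2, 4, 14
min(-5, 2, 13, 2, 4, 14) = -5

-5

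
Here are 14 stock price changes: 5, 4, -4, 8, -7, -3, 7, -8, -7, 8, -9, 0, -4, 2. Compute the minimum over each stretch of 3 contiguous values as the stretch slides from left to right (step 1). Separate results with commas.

(5, 4, -4) → min -4
(4, -4, 8) → min -4
(-4, 8, -7) → min -7
(8, -7, -3) → min -7
(-7, -3, 7) → min -7
(-3, 7, -8) → min -8
(7, -8, -7) → min -8
(-8, -7, 8) → min -8
(-7, 8, -9) → min -9
(8, -9, 0) → min -9
(-9, 0, -4) → min -9
(0, -4, 2) → min -4

-4, -4, -7, -7, -7, -8, -8, -8, -9, -9, -9, -4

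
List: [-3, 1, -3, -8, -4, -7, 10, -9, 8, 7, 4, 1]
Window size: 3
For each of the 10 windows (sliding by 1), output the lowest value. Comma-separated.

(-3, 1, -3) → min -3
(1, -3, -8) → min -8
(-3, -8, -4) → min -8
(-8, -4, -7) → min -8
(-4, -7, 10) → min -7
(-7, 10, -9) → min -9
(10, -9, 8) → min -9
(-9, 8, 7) → min -9
(8, 7, 4) → min 4
(7, 4, 1) → min 1

-3, -8, -8, -8, -7, -9, -9, -9, 4, 1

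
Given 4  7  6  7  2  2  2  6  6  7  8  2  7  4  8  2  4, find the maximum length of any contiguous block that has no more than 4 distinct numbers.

12

Extend right; when distinct count exceeds 4, shrink from the left:
[4] 1 distinct, len 1
[4, 7] 2 distinct, len 2
[4, 7, 6] 3 distinct, len 3
[4, 7, 6, 7] 3 distinct, len 4
[4, 7, 6, 7, 2] 4 distinct, len 5
[4, 7, 6, 7, 2, 2] 4 distinct, len 6
[4, 7, 6, 7, 2, 2, 2] 4 distinct, len 7
[4, 7, 6, 7, 2, 2, 2, 6] 4 distinct, len 8
[4, 7, 6, 7, 2, 2, 2, 6, 6] 4 distinct, len 9
[4, 7, 6, 7, 2, 2, 2, 6, 6, 7] 4 distinct, len 10
[7, 6, 7, 2, 2, 2, 6, 6, 7, 8] 4 distinct, len 10
[7, 6, 7, 2, 2, 2, 6, 6, 7, 8, 2] 4 distinct, len 11
[7, 6, 7, 2, 2, 2, 6, 6, 7, 8, 2, 7] 4 distinct, len 12
[7, 8, 2, 7, 4] 4 distinct, len 5
[7, 8, 2, 7, 4, 8] 4 distinct, len 6
[7, 8, 2, 7, 4, 8, 2] 4 distinct, len 7
[7, 8, 2, 7, 4, 8, 2, 4] 4 distinct, len 8
Longest length with ≤4 distinct: 12.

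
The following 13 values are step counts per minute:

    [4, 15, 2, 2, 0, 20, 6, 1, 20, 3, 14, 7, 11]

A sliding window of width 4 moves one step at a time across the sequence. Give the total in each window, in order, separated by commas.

23, 19, 24, 28, 27, 47, 30, 38, 44, 35

[4, 15, 2, 2] → sum 23
[15, 2, 2, 0] → sum 19
[2, 2, 0, 20] → sum 24
[2, 0, 20, 6] → sum 28
[0, 20, 6, 1] → sum 27
[20, 6, 1, 20] → sum 47
[6, 1, 20, 3] → sum 30
[1, 20, 3, 14] → sum 38
[20, 3, 14, 7] → sum 44
[3, 14, 7, 11] → sum 35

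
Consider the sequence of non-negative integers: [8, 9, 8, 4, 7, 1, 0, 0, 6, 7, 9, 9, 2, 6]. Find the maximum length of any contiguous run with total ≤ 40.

Extend to the right; shrink from the left whenever the sum exceeds 40:
→ 8: sum 8, len 1
→ 9: sum 17, len 2
→ 8: sum 25, len 3
→ 4: sum 29, len 4
→ 7: sum 36, len 5
→ 1: sum 37, len 6
→ 0: sum 37, len 7
→ 0: sum 37, len 8
→ 6 (dropped 8): sum 35, len 8
→ 7 (dropped 9): sum 33, len 8
→ 9 (dropped 8): sum 34, len 8
→ 9 (dropped 4): sum 39, len 8
→ 2 (dropped 7): sum 34, len 8
→ 6: sum 40, len 9
Longest length seen: 9.

9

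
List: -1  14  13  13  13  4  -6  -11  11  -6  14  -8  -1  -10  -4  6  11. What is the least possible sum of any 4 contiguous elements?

-23

-1 14 13 13 → sum 39
14 13 13 13 → sum 53
13 13 13 4 → sum 43
13 13 4 -6 → sum 24
13 4 -6 -11 → sum 0
4 -6 -11 11 → sum -2
-6 -11 11 -6 → sum -12
-11 11 -6 14 → sum 8
11 -6 14 -8 → sum 11
-6 14 -8 -1 → sum -1
14 -8 -1 -10 → sum -5
-8 -1 -10 -4 → sum -23
-1 -10 -4 6 → sum -9
-10 -4 6 11 → sum 3
Least of these is -23.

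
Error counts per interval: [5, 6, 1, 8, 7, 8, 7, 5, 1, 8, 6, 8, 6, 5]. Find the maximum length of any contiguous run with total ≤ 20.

→ 5: sum 5, len 1
→ 6: sum 11, len 2
→ 1: sum 12, len 3
→ 8: sum 20, len 4
→ 7 (dropped 5, 6): sum 16, len 3
→ 8 (dropped 1, 8): sum 15, len 2
→ 7 (dropped 7): sum 15, len 2
→ 5: sum 20, len 3
→ 1 (dropped 8): sum 13, len 3
→ 8 (dropped 7): sum 14, len 3
→ 6: sum 20, len 4
→ 8 (dropped 5, 1, 8): sum 14, len 2
→ 6: sum 20, len 3
→ 5 (dropped 6): sum 19, len 3
Longest length seen: 4.

4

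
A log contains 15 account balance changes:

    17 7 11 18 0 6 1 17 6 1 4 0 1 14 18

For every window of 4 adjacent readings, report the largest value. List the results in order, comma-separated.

18, 18, 18, 18, 17, 17, 17, 17, 6, 4, 14, 18

[17, 7, 11, 18] → max 18
[7, 11, 18, 0] → max 18
[11, 18, 0, 6] → max 18
[18, 0, 6, 1] → max 18
[0, 6, 1, 17] → max 17
[6, 1, 17, 6] → max 17
[1, 17, 6, 1] → max 17
[17, 6, 1, 4] → max 17
[6, 1, 4, 0] → max 6
[1, 4, 0, 1] → max 4
[4, 0, 1, 14] → max 14
[0, 1, 14, 18] → max 18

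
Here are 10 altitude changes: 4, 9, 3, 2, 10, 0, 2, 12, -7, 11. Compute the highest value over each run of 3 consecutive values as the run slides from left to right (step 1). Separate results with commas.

9, 9, 10, 10, 10, 12, 12, 12

Sliding a size-3 window across the 10 values:
(4, 9, 3) → max 9
(9, 3, 2) → max 9
(3, 2, 10) → max 10
(2, 10, 0) → max 10
(10, 0, 2) → max 10
(0, 2, 12) → max 12
(2, 12, -7) → max 12
(12, -7, 11) → max 12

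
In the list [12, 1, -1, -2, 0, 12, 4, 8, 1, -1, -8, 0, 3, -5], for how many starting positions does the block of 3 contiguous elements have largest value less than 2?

4

[12, 1, -1] → max 12
[1, -1, -2] → max 1  < 2 ✓
[-1, -2, 0] → max 0  < 2 ✓
[-2, 0, 12] → max 12
[0, 12, 4] → max 12
[12, 4, 8] → max 12
[4, 8, 1] → max 8
[8, 1, -1] → max 8
[1, -1, -8] → max 1  < 2 ✓
[-1, -8, 0] → max 0  < 2 ✓
[-8, 0, 3] → max 3
[0, 3, -5] → max 3
4 windows satisfy the condition.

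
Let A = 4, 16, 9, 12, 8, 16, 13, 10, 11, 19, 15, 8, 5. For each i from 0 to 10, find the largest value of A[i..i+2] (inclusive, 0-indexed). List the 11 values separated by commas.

[4, 16, 9] → max 16
[16, 9, 12] → max 16
[9, 12, 8] → max 12
[12, 8, 16] → max 16
[8, 16, 13] → max 16
[16, 13, 10] → max 16
[13, 10, 11] → max 13
[10, 11, 19] → max 19
[11, 19, 15] → max 19
[19, 15, 8] → max 19
[15, 8, 5] → max 15

16, 16, 12, 16, 16, 16, 13, 19, 19, 19, 15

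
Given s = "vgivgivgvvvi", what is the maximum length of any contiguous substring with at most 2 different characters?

5

[v] 1 distinct, len 1
[v, g] 2 distinct, len 2
[g, i] 2 distinct, len 2
[i, v] 2 distinct, len 2
[v, g] 2 distinct, len 2
[g, i] 2 distinct, len 2
[i, v] 2 distinct, len 2
[v, g] 2 distinct, len 2
[v, g, v] 2 distinct, len 3
[v, g, v, v] 2 distinct, len 4
[v, g, v, v, v] 2 distinct, len 5
[v, v, v, i] 2 distinct, len 4
Longest length with ≤2 distinct: 5.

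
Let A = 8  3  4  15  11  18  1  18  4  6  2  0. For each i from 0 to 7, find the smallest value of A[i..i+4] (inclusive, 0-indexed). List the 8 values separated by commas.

3, 3, 1, 1, 1, 1, 1, 0

8 3 4 15 11 → min 3
3 4 15 11 18 → min 3
4 15 11 18 1 → min 1
15 11 18 1 18 → min 1
11 18 1 18 4 → min 1
18 1 18 4 6 → min 1
1 18 4 6 2 → min 1
18 4 6 2 0 → min 0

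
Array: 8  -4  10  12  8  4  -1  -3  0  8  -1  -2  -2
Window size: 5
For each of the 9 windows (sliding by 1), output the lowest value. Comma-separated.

8 -4 10 12 8 → min -4
-4 10 12 8 4 → min -4
10 12 8 4 -1 → min -1
12 8 4 -1 -3 → min -3
8 4 -1 -3 0 → min -3
4 -1 -3 0 8 → min -3
-1 -3 0 8 -1 → min -3
-3 0 8 -1 -2 → min -3
0 8 -1 -2 -2 → min -2

-4, -4, -1, -3, -3, -3, -3, -3, -2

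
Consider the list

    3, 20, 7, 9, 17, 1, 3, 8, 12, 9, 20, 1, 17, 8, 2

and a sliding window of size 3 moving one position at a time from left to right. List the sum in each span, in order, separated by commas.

Sliding a size-3 window across the 15 values:
(3, 20, 7) → sum 30
(20, 7, 9) → sum 36
(7, 9, 17) → sum 33
(9, 17, 1) → sum 27
(17, 1, 3) → sum 21
(1, 3, 8) → sum 12
(3, 8, 12) → sum 23
(8, 12, 9) → sum 29
(12, 9, 20) → sum 41
(9, 20, 1) → sum 30
(20, 1, 17) → sum 38
(1, 17, 8) → sum 26
(17, 8, 2) → sum 27

30, 36, 33, 27, 21, 12, 23, 29, 41, 30, 38, 26, 27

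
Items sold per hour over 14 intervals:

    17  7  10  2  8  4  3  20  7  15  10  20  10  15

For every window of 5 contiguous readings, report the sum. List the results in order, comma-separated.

44, 31, 27, 37, 42, 49, 55, 72, 62, 70

Sliding a size-5 window across the 14 values:
[17, 7, 10, 2, 8] → sum 44
[7, 10, 2, 8, 4] → sum 31
[10, 2, 8, 4, 3] → sum 27
[2, 8, 4, 3, 20] → sum 37
[8, 4, 3, 20, 7] → sum 42
[4, 3, 20, 7, 15] → sum 49
[3, 20, 7, 15, 10] → sum 55
[20, 7, 15, 10, 20] → sum 72
[7, 15, 10, 20, 10] → sum 62
[15, 10, 20, 10, 15] → sum 70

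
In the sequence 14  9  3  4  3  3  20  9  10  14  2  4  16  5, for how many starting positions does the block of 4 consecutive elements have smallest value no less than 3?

(14, 9, 3, 4) → min 3  ≥ 3 ✓
(9, 3, 4, 3) → min 3  ≥ 3 ✓
(3, 4, 3, 3) → min 3  ≥ 3 ✓
(4, 3, 3, 20) → min 3  ≥ 3 ✓
(3, 3, 20, 9) → min 3  ≥ 3 ✓
(3, 20, 9, 10) → min 3  ≥ 3 ✓
(20, 9, 10, 14) → min 9  ≥ 3 ✓
(9, 10, 14, 2) → min 2
(10, 14, 2, 4) → min 2
(14, 2, 4, 16) → min 2
(2, 4, 16, 5) → min 2
7 windows satisfy the condition.

7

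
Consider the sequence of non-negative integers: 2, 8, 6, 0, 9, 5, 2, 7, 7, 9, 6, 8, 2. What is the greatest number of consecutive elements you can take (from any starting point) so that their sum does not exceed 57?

Extend to the right; shrink from the left whenever the sum exceeds 57:
→ 2: sum 2, len 1
→ 8: sum 10, len 2
→ 6: sum 16, len 3
→ 0: sum 16, len 4
→ 9: sum 25, len 5
→ 5: sum 30, len 6
→ 2: sum 32, len 7
→ 7: sum 39, len 8
→ 7: sum 46, len 9
→ 9: sum 55, len 10
→ 6 (dropped 2, 8): sum 51, len 9
→ 8 (dropped 6): sum 53, len 9
→ 2: sum 55, len 10
Longest length seen: 10.

10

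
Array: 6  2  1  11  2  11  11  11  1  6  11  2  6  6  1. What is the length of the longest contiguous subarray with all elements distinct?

[6] len 1
[6, 2] len 2
[6, 2, 1] len 3
[6, 2, 1, 11] len 4
[1, 11, 2] len 3
[2, 11] len 2
[11] len 1
[11] len 1
[11, 1] len 2
[11, 1, 6] len 3
[1, 6, 11] len 3
[1, 6, 11, 2] len 4
[11, 2, 6] len 3
[6] len 1
[6, 1] len 2
Longest all-distinct length: 4.

4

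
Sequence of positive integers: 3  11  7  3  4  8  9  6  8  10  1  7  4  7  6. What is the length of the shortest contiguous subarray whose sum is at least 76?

add 3: running sum 3 < 76
add 11: running sum 14 < 76
add 7: running sum 21 < 76
add 3: running sum 24 < 76
add 4: running sum 28 < 76
add 8: running sum 36 < 76
add 9: running sum 45 < 76
add 6: running sum 51 < 76
add 8: running sum 59 < 76
add 10: running sum 69 < 76
add 1: running sum 70 < 76
add 7: shortest ending here [3, 11, 7, 3, 4, 8, 9, 6, 8, 10, 1, 7] sum 77, len 12
add 4: shortest ending here [11, 7, 3, 4, 8, 9, 6, 8, 10, 1, 7, 4] sum 78, len 12
add 7: shortest ending here [11, 7, 3, 4, 8, 9, 6, 8, 10, 1, 7, 4, 7] sum 85, len 13
add 6: shortest ending here [7, 3, 4, 8, 9, 6, 8, 10, 1, 7, 4, 7, 6] sum 80, len 13
Shortest qualifying length: 12.

12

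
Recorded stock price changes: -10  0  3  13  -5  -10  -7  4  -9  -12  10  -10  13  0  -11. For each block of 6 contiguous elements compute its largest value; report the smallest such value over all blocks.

4

[-10, 0, 3, 13, -5, -10] → max 13
[0, 3, 13, -5, -10, -7] → max 13
[3, 13, -5, -10, -7, 4] → max 13
[13, -5, -10, -7, 4, -9] → max 13
[-5, -10, -7, 4, -9, -12] → max 4
[-10, -7, 4, -9, -12, 10] → max 10
[-7, 4, -9, -12, 10, -10] → max 10
[4, -9, -12, 10, -10, 13] → max 13
[-9, -12, 10, -10, 13, 0] → max 13
[-12, 10, -10, 13, 0, -11] → max 13
Smallest of these is 4.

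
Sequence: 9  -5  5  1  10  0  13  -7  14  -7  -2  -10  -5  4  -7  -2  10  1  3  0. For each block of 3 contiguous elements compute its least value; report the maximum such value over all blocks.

Each size-3 window and its min:
[9, -5, 5] → min -5
[-5, 5, 1] → min -5
[5, 1, 10] → min 1
[1, 10, 0] → min 0
[10, 0, 13] → min 0
[0, 13, -7] → min -7
[13, -7, 14] → min -7
[-7, 14, -7] → min -7
[14, -7, -2] → min -7
[-7, -2, -10] → min -10
[-2, -10, -5] → min -10
[-10, -5, 4] → min -10
[-5, 4, -7] → min -7
[4, -7, -2] → min -7
[-7, -2, 10] → min -7
[-2, 10, 1] → min -2
[10, 1, 3] → min 1
[1, 3, 0] → min 0
Maximum of these is 1.

1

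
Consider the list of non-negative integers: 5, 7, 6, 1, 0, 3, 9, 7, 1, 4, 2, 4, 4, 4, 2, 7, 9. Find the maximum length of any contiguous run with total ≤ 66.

Extend to the right; shrink from the left whenever the sum exceeds 66:
add 5: [5] sum 5, len 1
add 7: [5, 7] sum 12, len 2
add 6: [5, 7, 6] sum 18, len 3
add 1: [5, 7, 6, 1] sum 19, len 4
add 0: [5, 7, 6, 1, 0] sum 19, len 5
add 3: [5, 7, 6, 1, 0, 3] sum 22, len 6
add 9: [5, 7, 6, 1, 0, 3, 9] sum 31, len 7
add 7: [5, 7, 6, 1, 0, 3, 9, 7] sum 38, len 8
add 1: [5, 7, 6, 1, 0, 3, 9, 7, 1] sum 39, len 9
add 4: [5, 7, 6, 1, 0, 3, 9, 7, 1, 4] sum 43, len 10
add 2: [5, 7, 6, 1, 0, 3, 9, 7, 1, 4, 2] sum 45, len 11
add 4: [5, 7, 6, 1, 0, 3, 9, 7, 1, 4, 2, 4] sum 49, len 12
add 4: [5, 7, 6, 1, 0, 3, 9, 7, 1, 4, 2, 4, 4] sum 53, len 13
add 4: [5, 7, 6, 1, 0, 3, 9, 7, 1, 4, 2, 4, 4, 4] sum 57, len 14
add 2: [5, 7, 6, 1, 0, 3, 9, 7, 1, 4, 2, 4, 4, 4, 2] sum 59, len 15
add 7: [5, 7, 6, 1, 0, 3, 9, 7, 1, 4, 2, 4, 4, 4, 2, 7] sum 66, len 16
add 9: [6, 1, 0, 3, 9, 7, 1, 4, 2, 4, 4, 4, 2, 7, 9] sum 63, len 15
Longest length seen: 16.

16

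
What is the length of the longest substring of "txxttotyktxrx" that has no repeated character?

5

[t] len 1
[t, x] len 2
[x] len 1
[x, t] len 2
[t] len 1
[t, o] len 2
[o, t] len 2
[o, t, y] len 3
[o, t, y, k] len 4
[y, k, t] len 3
[y, k, t, x] len 4
[y, k, t, x, r] len 5
[r, x] len 2
Longest all-distinct length: 5.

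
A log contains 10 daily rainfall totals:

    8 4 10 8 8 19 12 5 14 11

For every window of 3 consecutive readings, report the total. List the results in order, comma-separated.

22, 22, 26, 35, 39, 36, 31, 30

[8, 4, 10] → sum 22
[4, 10, 8] → sum 22
[10, 8, 8] → sum 26
[8, 8, 19] → sum 35
[8, 19, 12] → sum 39
[19, 12, 5] → sum 36
[12, 5, 14] → sum 31
[5, 14, 11] → sum 30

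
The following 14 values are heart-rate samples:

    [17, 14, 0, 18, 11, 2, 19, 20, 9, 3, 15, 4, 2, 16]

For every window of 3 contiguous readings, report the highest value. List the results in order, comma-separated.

17, 18, 18, 18, 19, 20, 20, 20, 15, 15, 15, 16

(17, 14, 0) → max 17
(14, 0, 18) → max 18
(0, 18, 11) → max 18
(18, 11, 2) → max 18
(11, 2, 19) → max 19
(2, 19, 20) → max 20
(19, 20, 9) → max 20
(20, 9, 3) → max 20
(9, 3, 15) → max 15
(3, 15, 4) → max 15
(15, 4, 2) → max 15
(4, 2, 16) → max 16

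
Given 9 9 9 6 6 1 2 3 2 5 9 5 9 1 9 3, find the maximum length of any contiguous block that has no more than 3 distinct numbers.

6

Extend right; when distinct count exceeds 3, shrink from the left:
add 9: window [9] (1 distinct), len 1
add 9: window [9, 9] (1 distinct), len 2
add 9: window [9, 9, 9] (1 distinct), len 3
add 6: window [9, 9, 9, 6] (2 distinct), len 4
add 6: window [9, 9, 9, 6, 6] (2 distinct), len 5
add 1: window [9, 9, 9, 6, 6, 1] (3 distinct), len 6
add 2: window [6, 6, 1, 2] (3 distinct), len 4
add 3: window [1, 2, 3] (3 distinct), len 3
add 2: window [1, 2, 3, 2] (3 distinct), len 4
add 5: window [2, 3, 2, 5] (3 distinct), len 4
add 9: window [2, 5, 9] (3 distinct), len 3
add 5: window [2, 5, 9, 5] (3 distinct), len 4
add 9: window [2, 5, 9, 5, 9] (3 distinct), len 5
add 1: window [5, 9, 5, 9, 1] (3 distinct), len 5
add 9: window [5, 9, 5, 9, 1, 9] (3 distinct), len 6
add 3: window [9, 1, 9, 3] (3 distinct), len 4
Longest length with ≤3 distinct: 6.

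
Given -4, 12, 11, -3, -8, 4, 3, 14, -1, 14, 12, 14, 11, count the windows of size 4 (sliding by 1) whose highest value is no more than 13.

4

(-4, 12, 11, -3) → max 12  ≤ 13 ✓
(12, 11, -3, -8) → max 12  ≤ 13 ✓
(11, -3, -8, 4) → max 11  ≤ 13 ✓
(-3, -8, 4, 3) → max 4  ≤ 13 ✓
(-8, 4, 3, 14) → max 14
(4, 3, 14, -1) → max 14
(3, 14, -1, 14) → max 14
(14, -1, 14, 12) → max 14
(-1, 14, 12, 14) → max 14
(14, 12, 14, 11) → max 14
4 windows satisfy the condition.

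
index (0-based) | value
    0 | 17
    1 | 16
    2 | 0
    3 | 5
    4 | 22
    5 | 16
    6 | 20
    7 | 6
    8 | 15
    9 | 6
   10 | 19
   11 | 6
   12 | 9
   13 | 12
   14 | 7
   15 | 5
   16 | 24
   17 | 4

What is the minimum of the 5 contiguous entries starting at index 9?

Elements at indices 9..13: 6, 19, 6, 9, 12
min(6, 19, 6, 9, 12) = 6

6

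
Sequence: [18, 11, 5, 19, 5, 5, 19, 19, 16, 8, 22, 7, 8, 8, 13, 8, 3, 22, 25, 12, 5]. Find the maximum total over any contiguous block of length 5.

Each size-5 window and its sum:
(18, 11, 5, 19, 5) → sum 58
(11, 5, 19, 5, 5) → sum 45
(5, 19, 5, 5, 19) → sum 53
(19, 5, 5, 19, 19) → sum 67
(5, 5, 19, 19, 16) → sum 64
(5, 19, 19, 16, 8) → sum 67
(19, 19, 16, 8, 22) → sum 84
(19, 16, 8, 22, 7) → sum 72
(16, 8, 22, 7, 8) → sum 61
(8, 22, 7, 8, 8) → sum 53
(22, 7, 8, 8, 13) → sum 58
(7, 8, 8, 13, 8) → sum 44
(8, 8, 13, 8, 3) → sum 40
(8, 13, 8, 3, 22) → sum 54
(13, 8, 3, 22, 25) → sum 71
(8, 3, 22, 25, 12) → sum 70
(3, 22, 25, 12, 5) → sum 67
Maximum of these is 84.

84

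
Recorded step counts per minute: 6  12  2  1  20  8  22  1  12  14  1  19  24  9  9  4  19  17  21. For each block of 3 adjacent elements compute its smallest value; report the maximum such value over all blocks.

17

Each size-3 window and its min:
(6, 12, 2) → min 2
(12, 2, 1) → min 1
(2, 1, 20) → min 1
(1, 20, 8) → min 1
(20, 8, 22) → min 8
(8, 22, 1) → min 1
(22, 1, 12) → min 1
(1, 12, 14) → min 1
(12, 14, 1) → min 1
(14, 1, 19) → min 1
(1, 19, 24) → min 1
(19, 24, 9) → min 9
(24, 9, 9) → min 9
(9, 9, 4) → min 4
(9, 4, 19) → min 4
(4, 19, 17) → min 4
(19, 17, 21) → min 17
Maximum of these is 17.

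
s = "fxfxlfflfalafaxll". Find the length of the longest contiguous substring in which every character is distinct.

4

[f] len 1
[f, x] len 2
[x, f] len 2
[f, x] len 2
[f, x, l] len 3
[x, l, f] len 3
[f] len 1
[f, l] len 2
[l, f] len 2
[l, f, a] len 3
[f, a, l] len 3
[l, a] len 2
[l, a, f] len 3
[f, a] len 2
[f, a, x] len 3
[f, a, x, l] len 4
[l] len 1
Longest all-distinct length: 4.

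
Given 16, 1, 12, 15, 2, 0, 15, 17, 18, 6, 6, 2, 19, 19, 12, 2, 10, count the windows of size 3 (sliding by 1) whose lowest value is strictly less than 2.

[16, 1, 12] → min 1  < 2 ✓
[1, 12, 15] → min 1  < 2 ✓
[12, 15, 2] → min 2
[15, 2, 0] → min 0  < 2 ✓
[2, 0, 15] → min 0  < 2 ✓
[0, 15, 17] → min 0  < 2 ✓
[15, 17, 18] → min 15
[17, 18, 6] → min 6
[18, 6, 6] → min 6
[6, 6, 2] → min 2
[6, 2, 19] → min 2
[2, 19, 19] → min 2
[19, 19, 12] → min 12
[19, 12, 2] → min 2
[12, 2, 10] → min 2
5 windows satisfy the condition.

5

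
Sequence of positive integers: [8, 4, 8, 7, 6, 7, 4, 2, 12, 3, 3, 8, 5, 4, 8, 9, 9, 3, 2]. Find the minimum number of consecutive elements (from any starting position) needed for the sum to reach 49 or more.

8

Extend right; whenever the sum reaches 49, record the length and shrink from the left:
add 8: running sum 8 < 49
add 4: running sum 12 < 49
add 8: running sum 20 < 49
add 7: running sum 27 < 49
add 6: running sum 33 < 49
add 7: running sum 40 < 49
add 4: running sum 44 < 49
add 2: running sum 46 < 49
end 8: [4, 8, 7, 6, 7, 4, 2, 12] sum 50, len 8
end 9: [8, 7, 6, 7, 4, 2, 12, 3] sum 49, len 8
end 10: [8, 7, 6, 7, 4, 2, 12, 3, 3] sum 52, len 9
end 11: [7, 6, 7, 4, 2, 12, 3, 3, 8] sum 52, len 9
end 12: [6, 7, 4, 2, 12, 3, 3, 8, 5] sum 50, len 9
end 13: [6, 7, 4, 2, 12, 3, 3, 8, 5, 4] sum 54, len 10
end 14: [4, 2, 12, 3, 3, 8, 5, 4, 8] sum 49, len 9
end 15: [12, 3, 3, 8, 5, 4, 8, 9] sum 52, len 8
end 16: [3, 3, 8, 5, 4, 8, 9, 9] sum 49, len 8
end 17: [3, 8, 5, 4, 8, 9, 9, 3] sum 49, len 8
end 18: [3, 8, 5, 4, 8, 9, 9, 3, 2] sum 51, len 9
Shortest qualifying length: 8.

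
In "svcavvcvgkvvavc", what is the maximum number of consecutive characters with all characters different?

[s] len 1
[s, v] len 2
[s, v, c] len 3
[s, v, c, a] len 4
[c, a, v] len 3
[v] len 1
[v, c] len 2
[c, v] len 2
[c, v, g] len 3
[c, v, g, k] len 4
[g, k, v] len 3
[v] len 1
[v, a] len 2
[a, v] len 2
[a, v, c] len 3
Longest all-distinct length: 4.

4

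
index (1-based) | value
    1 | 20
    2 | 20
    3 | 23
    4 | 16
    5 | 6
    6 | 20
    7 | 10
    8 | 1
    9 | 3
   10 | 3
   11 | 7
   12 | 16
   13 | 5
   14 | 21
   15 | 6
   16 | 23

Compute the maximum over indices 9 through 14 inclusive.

Elements at indices 9..14: 3, 3, 7, 16, 5, 21
max(3, 3, 7, 16, 5, 21) = 21

21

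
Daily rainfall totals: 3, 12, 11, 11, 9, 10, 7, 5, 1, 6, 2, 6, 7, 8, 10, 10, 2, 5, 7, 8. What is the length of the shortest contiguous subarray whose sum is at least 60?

add 3: running sum 3 < 60
add 12: running sum 15 < 60
add 11: running sum 26 < 60
add 11: running sum 37 < 60
add 9: running sum 46 < 60
add 10: running sum 56 < 60
end 6: [12, 11, 11, 9, 10, 7] sum 60, len 6
end 7: [12, 11, 11, 9, 10, 7, 5] sum 65, len 7
end 8: [12, 11, 11, 9, 10, 7, 5, 1] sum 66, len 8
end 9: [11, 11, 9, 10, 7, 5, 1, 6] sum 60, len 8
end 10: [11, 11, 9, 10, 7, 5, 1, 6, 2] sum 62, len 9
end 11: [11, 11, 9, 10, 7, 5, 1, 6, 2, 6] sum 68, len 10
end 12: [11, 9, 10, 7, 5, 1, 6, 2, 6, 7] sum 64, len 10
end 13: [9, 10, 7, 5, 1, 6, 2, 6, 7, 8] sum 61, len 10
end 14: [10, 7, 5, 1, 6, 2, 6, 7, 8, 10] sum 62, len 10
end 15: [7, 5, 1, 6, 2, 6, 7, 8, 10, 10] sum 62, len 10
end 16: [7, 5, 1, 6, 2, 6, 7, 8, 10, 10, 2] sum 64, len 11
end 17: [5, 1, 6, 2, 6, 7, 8, 10, 10, 2, 5] sum 62, len 11
end 18: [6, 2, 6, 7, 8, 10, 10, 2, 5, 7] sum 63, len 10
end 19: [6, 7, 8, 10, 10, 2, 5, 7, 8] sum 63, len 9
Shortest qualifying length: 6.

6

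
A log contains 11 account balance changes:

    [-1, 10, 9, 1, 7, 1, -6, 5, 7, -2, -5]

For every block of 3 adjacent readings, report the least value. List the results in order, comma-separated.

(-1, 10, 9) → min -1
(10, 9, 1) → min 1
(9, 1, 7) → min 1
(1, 7, 1) → min 1
(7, 1, -6) → min -6
(1, -6, 5) → min -6
(-6, 5, 7) → min -6
(5, 7, -2) → min -2
(7, -2, -5) → min -5

-1, 1, 1, 1, -6, -6, -6, -2, -5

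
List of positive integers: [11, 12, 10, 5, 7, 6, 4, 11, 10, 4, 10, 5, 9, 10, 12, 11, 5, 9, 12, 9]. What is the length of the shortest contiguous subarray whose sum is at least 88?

add 11: running sum 11 < 88
add 12: running sum 23 < 88
add 10: running sum 33 < 88
add 5: running sum 38 < 88
add 7: running sum 45 < 88
add 6: running sum 51 < 88
add 4: running sum 55 < 88
add 11: running sum 66 < 88
add 10: running sum 76 < 88
add 4: running sum 80 < 88
add 10: shortest ending here [11, 12, 10, 5, 7, 6, 4, 11, 10, 4, 10] sum 90, len 11
add 5: shortest ending here [11, 12, 10, 5, 7, 6, 4, 11, 10, 4, 10, 5] sum 95, len 12
add 9: shortest ending here [12, 10, 5, 7, 6, 4, 11, 10, 4, 10, 5, 9] sum 93, len 12
add 10: shortest ending here [10, 5, 7, 6, 4, 11, 10, 4, 10, 5, 9, 10] sum 91, len 12
add 12: shortest ending here [7, 6, 4, 11, 10, 4, 10, 5, 9, 10, 12] sum 88, len 11
add 11: shortest ending here [6, 4, 11, 10, 4, 10, 5, 9, 10, 12, 11] sum 92, len 11
add 5: shortest ending here [4, 11, 10, 4, 10, 5, 9, 10, 12, 11, 5] sum 91, len 11
add 9: shortest ending here [11, 10, 4, 10, 5, 9, 10, 12, 11, 5, 9] sum 96, len 11
add 12: shortest ending here [10, 4, 10, 5, 9, 10, 12, 11, 5, 9, 12] sum 97, len 11
add 9: shortest ending here [10, 5, 9, 10, 12, 11, 5, 9, 12, 9] sum 92, len 10
Shortest qualifying length: 10.

10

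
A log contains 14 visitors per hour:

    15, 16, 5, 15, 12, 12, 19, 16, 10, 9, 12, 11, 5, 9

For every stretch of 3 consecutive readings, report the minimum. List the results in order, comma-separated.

5, 5, 5, 12, 12, 12, 10, 9, 9, 9, 5, 5

15 16 5 → min 5
16 5 15 → min 5
5 15 12 → min 5
15 12 12 → min 12
12 12 19 → min 12
12 19 16 → min 12
19 16 10 → min 10
16 10 9 → min 9
10 9 12 → min 9
9 12 11 → min 9
12 11 5 → min 5
11 5 9 → min 5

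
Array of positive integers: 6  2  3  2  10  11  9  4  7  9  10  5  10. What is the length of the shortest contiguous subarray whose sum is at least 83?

13

add 6: running sum 6 < 83
add 2: running sum 8 < 83
add 3: running sum 11 < 83
add 2: running sum 13 < 83
add 10: running sum 23 < 83
add 11: running sum 34 < 83
add 9: running sum 43 < 83
add 4: running sum 47 < 83
add 7: running sum 54 < 83
add 9: running sum 63 < 83
add 10: running sum 73 < 83
add 5: running sum 78 < 83
add 10: shortest ending here [6, 2, 3, 2, 10, 11, 9, 4, 7, 9, 10, 5, 10] sum 88, len 13
Shortest qualifying length: 13.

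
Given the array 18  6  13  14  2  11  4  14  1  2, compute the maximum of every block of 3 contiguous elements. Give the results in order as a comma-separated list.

Sliding a size-3 window across the 10 values:
18 6 13 → max 18
6 13 14 → max 14
13 14 2 → max 14
14 2 11 → max 14
2 11 4 → max 11
11 4 14 → max 14
4 14 1 → max 14
14 1 2 → max 14

18, 14, 14, 14, 11, 14, 14, 14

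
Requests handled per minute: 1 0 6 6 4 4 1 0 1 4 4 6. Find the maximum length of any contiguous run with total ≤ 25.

[1] sum 1 len 1
[1, 0] sum 1 len 2
[1, 0, 6] sum 7 len 3
[1, 0, 6, 6] sum 13 len 4
[1, 0, 6, 6, 4] sum 17 len 5
[1, 0, 6, 6, 4, 4] sum 21 len 6
[1, 0, 6, 6, 4, 4, 1] sum 22 len 7
[1, 0, 6, 6, 4, 4, 1, 0] sum 22 len 8
[1, 0, 6, 6, 4, 4, 1, 0, 1] sum 23 len 9
[6, 4, 4, 1, 0, 1, 4] sum 20 len 7
[6, 4, 4, 1, 0, 1, 4, 4] sum 24 len 8
[4, 4, 1, 0, 1, 4, 4, 6] sum 24 len 8
Longest length seen: 9.

9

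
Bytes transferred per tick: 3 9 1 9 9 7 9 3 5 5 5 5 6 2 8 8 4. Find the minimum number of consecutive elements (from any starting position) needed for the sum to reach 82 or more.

14

add 3: running sum 3 < 82
add 9: running sum 12 < 82
add 1: running sum 13 < 82
add 9: running sum 22 < 82
add 9: running sum 31 < 82
add 7: running sum 38 < 82
add 9: running sum 47 < 82
add 3: running sum 50 < 82
add 5: running sum 55 < 82
add 5: running sum 60 < 82
add 5: running sum 65 < 82
add 5: running sum 70 < 82
add 6: running sum 76 < 82
add 2: running sum 78 < 82
end 14: [9, 1, 9, 9, 7, 9, 3, 5, 5, 5, 5, 6, 2, 8] sum 83, len 14
end 15: [1, 9, 9, 7, 9, 3, 5, 5, 5, 5, 6, 2, 8, 8] sum 82, len 14
end 16: [9, 9, 7, 9, 3, 5, 5, 5, 5, 6, 2, 8, 8, 4] sum 85, len 14
Shortest qualifying length: 14.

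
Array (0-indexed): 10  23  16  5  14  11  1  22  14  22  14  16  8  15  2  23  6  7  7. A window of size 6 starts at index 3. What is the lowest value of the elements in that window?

1

Elements at indices 3..8: 5, 14, 11, 1, 22, 14
min(5, 14, 11, 1, 22, 14) = 1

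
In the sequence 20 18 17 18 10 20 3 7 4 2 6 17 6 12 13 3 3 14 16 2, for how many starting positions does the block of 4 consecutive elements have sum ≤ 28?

2

(20, 18, 17, 18) → sum 73
(18, 17, 18, 10) → sum 63
(17, 18, 10, 20) → sum 65
(18, 10, 20, 3) → sum 51
(10, 20, 3, 7) → sum 40
(20, 3, 7, 4) → sum 34
(3, 7, 4, 2) → sum 16  ≤ 28 ✓
(7, 4, 2, 6) → sum 19  ≤ 28 ✓
(4, 2, 6, 17) → sum 29
(2, 6, 17, 6) → sum 31
(6, 17, 6, 12) → sum 41
(17, 6, 12, 13) → sum 48
(6, 12, 13, 3) → sum 34
(12, 13, 3, 3) → sum 31
(13, 3, 3, 14) → sum 33
(3, 3, 14, 16) → sum 36
(3, 14, 16, 2) → sum 35
2 windows satisfy the condition.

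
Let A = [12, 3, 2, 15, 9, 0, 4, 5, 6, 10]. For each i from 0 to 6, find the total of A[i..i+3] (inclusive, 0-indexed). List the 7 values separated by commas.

Sliding a size-4 window across the 10 values:
[12, 3, 2, 15] → sum 32
[3, 2, 15, 9] → sum 29
[2, 15, 9, 0] → sum 26
[15, 9, 0, 4] → sum 28
[9, 0, 4, 5] → sum 18
[0, 4, 5, 6] → sum 15
[4, 5, 6, 10] → sum 25

32, 29, 26, 28, 18, 15, 25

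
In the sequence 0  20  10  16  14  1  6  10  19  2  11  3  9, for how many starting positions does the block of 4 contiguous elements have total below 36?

(0, 20, 10, 16) → sum 46
(20, 10, 16, 14) → sum 60
(10, 16, 14, 1) → sum 41
(16, 14, 1, 6) → sum 37
(14, 1, 6, 10) → sum 31  < 36 ✓
(1, 6, 10, 19) → sum 36
(6, 10, 19, 2) → sum 37
(10, 19, 2, 11) → sum 42
(19, 2, 11, 3) → sum 35  < 36 ✓
(2, 11, 3, 9) → sum 25  < 36 ✓
3 windows satisfy the condition.

3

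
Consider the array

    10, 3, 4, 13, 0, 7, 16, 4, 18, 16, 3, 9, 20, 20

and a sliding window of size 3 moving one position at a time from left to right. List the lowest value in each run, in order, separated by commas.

(10, 3, 4) → min 3
(3, 4, 13) → min 3
(4, 13, 0) → min 0
(13, 0, 7) → min 0
(0, 7, 16) → min 0
(7, 16, 4) → min 4
(16, 4, 18) → min 4
(4, 18, 16) → min 4
(18, 16, 3) → min 3
(16, 3, 9) → min 3
(3, 9, 20) → min 3
(9, 20, 20) → min 9

3, 3, 0, 0, 0, 4, 4, 4, 3, 3, 3, 9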